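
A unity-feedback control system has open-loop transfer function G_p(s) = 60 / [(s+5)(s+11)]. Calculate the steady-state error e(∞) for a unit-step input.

11/23

G_p(s) has no factors of s in the denominator, so the system is type 0.
K_p = lim_{s→0} G_p(s) = 60 / (5·11) = 12/11.
e_ss = 1/(1 + K_p) = 1/(23/11) = 11/23.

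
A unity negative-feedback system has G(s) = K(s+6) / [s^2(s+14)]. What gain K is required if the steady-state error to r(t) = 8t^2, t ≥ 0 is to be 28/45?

60

G(s) has two factors of s in the denominator, so the system is type 2.
K_a = lim_{s→0} s^2·G(s) = K·6 / (14) = (3/7)·K.
e_ss = 16/K_a = 28/45 ⇒ K_a = 180/7 ⇒ K = (180/7)/(3/7) = 60.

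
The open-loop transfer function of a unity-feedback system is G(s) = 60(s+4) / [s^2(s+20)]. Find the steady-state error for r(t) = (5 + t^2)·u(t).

1/6

Two free integrators in G(s): this is a type 2 system. Treating each term separately:
  • 5: tracked with zero error.
  • t^2: e_ss = 2/K_a with K_a=12 → 1/6.
Total e_ss = 1/6.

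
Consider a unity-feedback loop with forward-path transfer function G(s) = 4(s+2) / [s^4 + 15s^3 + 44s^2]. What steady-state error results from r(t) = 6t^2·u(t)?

Factoring s^2 from the denominator leaves a polynomial with constant term 44, so the system is type 2.
K_a = lim_{s→0} s^2·G(s) = 4·2 / 44 = 2/11.
r(t) = 6t^2 gives R(s) = 12/s^3.
e_ss = 12/K_a = 12/(2/11) = 66.

66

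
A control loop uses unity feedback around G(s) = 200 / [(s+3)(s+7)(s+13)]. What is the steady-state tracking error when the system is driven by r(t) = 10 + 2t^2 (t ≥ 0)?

System type = 0 (no poles at s=0). Treating each term separately:
  • 10: e_ss = 10/(1+K_p) with K_p=200/273 → 2730/473.
  • 2t^2: a type-0 system cannot track it, e_ss → ∞.
The unbounded component dominates.

infinity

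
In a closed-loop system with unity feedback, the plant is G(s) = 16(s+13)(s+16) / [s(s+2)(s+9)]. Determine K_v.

System type = 1 (one pole at s=0).
K_v = lim_{s→0} s·G(s) = 16·13·16 / (2·9) = 1664/9.

1664/9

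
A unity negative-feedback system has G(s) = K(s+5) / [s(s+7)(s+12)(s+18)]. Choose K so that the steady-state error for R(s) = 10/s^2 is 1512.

The open loop has one pole at the origin → type 1 system.
K_v = lim_{s→0} s·G(s) = K·5 / (7·12·18) = (5/1512)·K.
e_ss = 10/K_v = 1512 ⇒ K_v = 5/756 ⇒ K = (5/756)/(5/1512) = 2.

2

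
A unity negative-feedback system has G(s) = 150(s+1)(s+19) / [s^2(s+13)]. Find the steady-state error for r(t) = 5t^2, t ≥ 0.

Two free integrators in G(s): this is a type 2 system.
K_a = lim_{s→0} s^2·G(s) = 150·1·19 / (13) = 2850/13.
r(t) = 5t^2 gives R(s) = 10/s^3.
e_ss = 10/K_a = 10/(2850/13) = 13/285.

13/285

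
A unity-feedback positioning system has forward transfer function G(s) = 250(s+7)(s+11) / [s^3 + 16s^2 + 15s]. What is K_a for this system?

The denominator has no term below 15s — 1 pole at s=0, type 1.
K_a = lim_{s→0} s^2·G(s) = 0 (the extra factor of s kills the finite limit).

0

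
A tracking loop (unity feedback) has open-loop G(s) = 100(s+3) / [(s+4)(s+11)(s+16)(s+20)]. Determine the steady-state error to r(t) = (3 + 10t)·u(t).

System type = 0 (no poles at s=0). Treating each term separately:
  • 3: e_ss = 3/(1+K_p) with K_p=15/704 → 2112/719.
  • 10t: a type-0 system cannot track it, e_ss → ∞.
The unbounded component dominates.

infinity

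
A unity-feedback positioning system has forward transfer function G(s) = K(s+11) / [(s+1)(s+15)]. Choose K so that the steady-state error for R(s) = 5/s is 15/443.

No free integrators in G(s): this is a type 0 system.
K_p = lim_{s→0} G(s) = K·11 / (1·15) = (11/15)·K.
e_ss = 5/(1 + K_p) = 15/443 ⇒ 1 + (11/15)·K = 443/3 ⇒ K = 200.

200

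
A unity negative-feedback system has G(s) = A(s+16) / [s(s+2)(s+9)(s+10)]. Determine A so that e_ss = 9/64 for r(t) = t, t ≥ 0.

80

System type = 1 (one pole at s=0).
K_v = lim_{s→0} s·G(s) = A·16 / (2·9·10) = (4/45)·A.
e_ss = 1/K_v = 9/64 ⇒ K_v = 64/9 ⇒ A = (64/9)/(4/45) = 80.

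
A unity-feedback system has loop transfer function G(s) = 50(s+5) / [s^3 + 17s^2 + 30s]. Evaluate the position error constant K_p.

K_p = lim_{s→0} G(s); with 1 pole at the origin the limit diverges, so K_p = ∞.

infinity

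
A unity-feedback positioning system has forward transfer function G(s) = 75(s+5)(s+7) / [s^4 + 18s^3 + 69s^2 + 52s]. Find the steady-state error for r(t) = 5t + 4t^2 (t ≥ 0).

infinity

Factoring s from the denominator leaves a polynomial with constant term 52, so the system is type 1. Treating each term separately:
  • 5t: e_ss = 5/K_v with K_v=2625/52 → 52/525.
  • 4t^2: a type-1 system cannot track it, e_ss → ∞.
The unbounded component dominates.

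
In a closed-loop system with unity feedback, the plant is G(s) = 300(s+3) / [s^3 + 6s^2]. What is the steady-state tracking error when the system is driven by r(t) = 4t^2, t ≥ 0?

4/75

Factoring s^2 from the denominator leaves a polynomial with constant term 6, so the system is type 2.
K_a = lim_{s→0} s^2·G(s) = 300·3 / 6 = 150.
r(t) = 4t^2 gives R(s) = 8/s^3.
e_ss = 8/K_a = 8/150 = 4/75.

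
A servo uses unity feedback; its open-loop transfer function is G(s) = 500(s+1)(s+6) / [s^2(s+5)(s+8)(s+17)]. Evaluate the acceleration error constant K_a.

75/17

System type = 2 (two poles at s=0).
K_a = lim_{s→0} s^2·G(s) = 500·1·6 / (5·8·17) = 75/17.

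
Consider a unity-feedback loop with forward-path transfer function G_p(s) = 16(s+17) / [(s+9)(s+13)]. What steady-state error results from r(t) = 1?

117/389

System type = 0 (no poles at s=0).
K_p = lim_{s→0} G_p(s) = 16·17 / (9·13) = 272/117.
e_ss = 1/(1 + K_p) = 1/(389/117) = 117/389.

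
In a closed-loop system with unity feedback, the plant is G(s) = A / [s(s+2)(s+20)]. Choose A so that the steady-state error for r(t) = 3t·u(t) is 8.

15

One free integrator in G(s): this is a type 1 system.
K_v = lim_{s→0} s·G(s) = A / (2·20) = 0.025·A.
e_ss = 3/K_v = 8 ⇒ K_v = 0.375 ⇒ A = 0.375/0.025 = 15.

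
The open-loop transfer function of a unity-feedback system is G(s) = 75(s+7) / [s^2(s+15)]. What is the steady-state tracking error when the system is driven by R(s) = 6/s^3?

System type = 2 (two poles at s=0).
K_a = lim_{s→0} s^2·G(s) = 75·7 / (15) = 35.
r(t) = 3t^2 gives R(s) = 6/s^3.
e_ss = 6/K_a = 6/35.

6/35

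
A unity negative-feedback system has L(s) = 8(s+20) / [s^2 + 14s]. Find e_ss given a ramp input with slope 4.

Factoring s from the denominator leaves a polynomial with constant term 14, so the system is type 1.
K_v = lim_{s→0} s·L(s) = 8·20 / 14 = 80/7.
e_ss = 4/K_v = 4/(80/7) = 0.35.

0.35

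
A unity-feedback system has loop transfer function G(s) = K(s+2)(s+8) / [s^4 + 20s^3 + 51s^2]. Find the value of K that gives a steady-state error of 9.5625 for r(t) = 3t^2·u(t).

The denominator has no term below 51s^2 — 2 poles at s=0, type 2.
K_a = lim_{s→0} s^2·G(s) = K·2·8 / 51 = (16/51)·K.
e_ss = 6/K_a = 9.5625 ⇒ K_a = 32/51 ⇒ K = (32/51)/(16/51) = 2.

2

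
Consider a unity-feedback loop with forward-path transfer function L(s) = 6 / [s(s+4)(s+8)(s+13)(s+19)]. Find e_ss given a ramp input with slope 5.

19760/3

One free integrator in L(s): this is a type 1 system.
K_v = lim_{s→0} s·L(s) = 6 / (4·8·13·19) = 3/3952.
e_ss = 5/K_v = 5/(3/3952) = 19760/3.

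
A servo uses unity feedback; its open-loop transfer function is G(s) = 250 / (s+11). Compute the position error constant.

250/11

System type = 0 (no poles at s=0).
K_p = lim_{s→0} G(s) = 250 / (11) = 250/11.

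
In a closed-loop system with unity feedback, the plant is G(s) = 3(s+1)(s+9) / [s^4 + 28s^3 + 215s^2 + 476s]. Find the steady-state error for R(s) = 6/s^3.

infinity

Lowest-order denominator term is 476s, so the open loop has 1 pole at the origin → type 1 system.
For a type-1 system K_a = 0, so e_ss to a parabolic input is unbounded.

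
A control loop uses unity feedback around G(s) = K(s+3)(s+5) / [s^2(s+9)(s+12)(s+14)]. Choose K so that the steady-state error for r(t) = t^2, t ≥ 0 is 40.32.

5

System type = 2 (two poles at s=0).
K_a = lim_{s→0} s^2·G(s) = K·3·5 / (9·12·14) = (5/504)·K.
e_ss = 2/K_a = 40.32 ⇒ K_a = 25/504 ⇒ K = (25/504)/(5/504) = 5.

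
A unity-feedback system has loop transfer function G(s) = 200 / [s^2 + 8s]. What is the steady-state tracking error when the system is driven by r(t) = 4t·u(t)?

0.16

The denominator has no term below 8s — 1 pole at s=0, type 1.
K_v = lim_{s→0} s·G(s) = 200 / 8 = 25.
e_ss = 4/K_v = 4/25 = 0.16.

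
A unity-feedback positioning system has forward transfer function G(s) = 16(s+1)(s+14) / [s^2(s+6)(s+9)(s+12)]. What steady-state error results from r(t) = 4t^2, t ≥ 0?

162/7

System type = 2 (two poles at s=0).
K_a = lim_{s→0} s^2·G(s) = 16·1·14 / (6·9·12) = 28/81.
r(t) = 4t^2 gives R(s) = 8/s^3.
e_ss = 8/K_a = 8/(28/81) = 162/7.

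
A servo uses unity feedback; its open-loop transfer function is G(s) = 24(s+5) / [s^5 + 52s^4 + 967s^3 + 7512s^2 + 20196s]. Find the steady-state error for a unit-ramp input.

Lowest-order denominator term is 20196s, so the open loop has 1 pole at the origin → type 1 system.
K_v = lim_{s→0} s·G(s) = 24·5 / 20196 = 10/1683.
e_ss = 1/K_v = 1/(10/1683) = 168.3.

168.3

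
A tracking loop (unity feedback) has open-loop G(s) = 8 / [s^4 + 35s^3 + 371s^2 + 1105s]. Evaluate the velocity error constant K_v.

8/1105

Factoring s from the denominator leaves a polynomial with constant term 1105, so the system is type 1.
K_v = lim_{s→0} s·G(s) = 8 / 1105 = 8/1105.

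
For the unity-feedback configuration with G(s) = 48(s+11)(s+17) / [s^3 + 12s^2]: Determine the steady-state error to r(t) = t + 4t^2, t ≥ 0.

Factoring s^2 from the denominator leaves a polynomial with constant term 12, so the system is type 2. By superposition:
  • t: tracked with zero error.
  • 4t^2: e_ss = 8/K_a with K_a=748 → 2/187.
Total e_ss = 2/187.

2/187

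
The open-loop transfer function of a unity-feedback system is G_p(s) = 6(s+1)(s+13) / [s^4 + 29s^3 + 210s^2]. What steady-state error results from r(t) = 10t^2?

700/13

Lowest-order denominator term is 210s^2, so the open loop has 2 poles at the origin → type 2 system.
K_a = lim_{s→0} s^2·G_p(s) = 6·1·13 / 210 = 13/35.
r(t) = 10t^2 gives R(s) = 20/s^3.
e_ss = 20/K_a = 20/(13/35) = 700/13.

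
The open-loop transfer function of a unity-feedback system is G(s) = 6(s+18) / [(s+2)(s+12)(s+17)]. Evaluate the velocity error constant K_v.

System type = 0 (no poles at s=0).
K_v = lim_{s→0} s·G(s) = 0 (the extra factor of s kills the finite limit).

0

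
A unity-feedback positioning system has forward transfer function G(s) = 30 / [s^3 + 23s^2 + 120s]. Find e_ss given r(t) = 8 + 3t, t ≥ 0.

12

The denominator has no term below 120s — 1 pole at s=0, type 1. Treating each term separately:
  • 8: tracked with zero error.
  • 3t: e_ss = 3/K_v with K_v=0.25 → 12.
Total e_ss = 12.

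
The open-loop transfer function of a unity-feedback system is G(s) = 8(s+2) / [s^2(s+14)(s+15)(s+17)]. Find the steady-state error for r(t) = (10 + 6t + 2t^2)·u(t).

The open loop has two poles at the origin → type 2 system. By superposition:
  • 10: tracked with zero error.
  • 6t: tracked with zero error.
  • 2t^2: e_ss = 4/K_a with K_a=8/1785 → 892.5.
Total e_ss = 892.5.

892.5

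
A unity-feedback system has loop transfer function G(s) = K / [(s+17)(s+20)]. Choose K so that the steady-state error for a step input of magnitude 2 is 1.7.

60

The open loop has no poles at the origin → type 0 system.
K_p = lim_{s→0} G(s) = K / (17·20) = (1/340)·K.
e_ss = 2/(1 + K_p) = 1.7 ⇒ 1 + (1/340)·K = 20/17 ⇒ K = 60.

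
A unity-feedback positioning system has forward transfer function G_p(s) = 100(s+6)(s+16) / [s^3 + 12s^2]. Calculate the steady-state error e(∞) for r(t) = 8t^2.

0.02

The denominator has no term below 12s^2 — 2 poles at s=0, type 2.
K_a = lim_{s→0} s^2·G_p(s) = 100·6·16 / 12 = 800.
r(t) = 8t^2 gives R(s) = 16/s^3.
e_ss = 16/K_a = 16/800 = 0.02.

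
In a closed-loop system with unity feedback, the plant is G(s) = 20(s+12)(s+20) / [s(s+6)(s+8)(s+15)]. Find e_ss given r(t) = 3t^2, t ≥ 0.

One free integrator in G(s): this is a type 1 system.
For a type-1 system K_a = 0, so e_ss to a parabolic input is unbounded.

infinity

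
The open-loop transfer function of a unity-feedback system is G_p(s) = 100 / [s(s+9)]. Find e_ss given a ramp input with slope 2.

System type = 1 (one pole at s=0).
K_v = lim_{s→0} s·G_p(s) = 100 / (9) = 100/9.
e_ss = 2/K_v = 2/(100/9) = 0.18.

0.18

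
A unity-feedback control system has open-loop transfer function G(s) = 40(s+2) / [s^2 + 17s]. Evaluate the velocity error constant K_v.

Lowest-order denominator term is 17s, so the open loop has 1 pole at the origin → type 1 system.
K_v = lim_{s→0} s·G(s) = 40·2 / 17 = 80/17.

80/17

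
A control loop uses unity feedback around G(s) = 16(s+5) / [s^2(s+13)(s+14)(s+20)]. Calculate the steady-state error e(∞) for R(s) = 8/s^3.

G(s) has two factors of s in the denominator, so the system is type 2.
K_a = lim_{s→0} s^2·G(s) = 16·5 / (13·14·20) = 2/91.
r(t) = 4t^2 gives R(s) = 8/s^3.
e_ss = 8/K_a = 8/(2/91) = 364.

364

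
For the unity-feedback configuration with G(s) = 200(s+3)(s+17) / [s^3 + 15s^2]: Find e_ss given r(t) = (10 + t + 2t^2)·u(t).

Factoring s^2 from the denominator leaves a polynomial with constant term 15, so the system is type 2. Treating each term separately:
  • 10: tracked with zero error.
  • t: tracked with zero error.
  • 2t^2: e_ss = 4/K_a with K_a=680 → 1/170.
Total e_ss = 1/170.

1/170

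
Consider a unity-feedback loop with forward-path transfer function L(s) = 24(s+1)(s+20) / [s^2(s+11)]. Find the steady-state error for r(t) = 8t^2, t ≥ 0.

Two free integrators in L(s): this is a type 2 system.
K_a = lim_{s→0} s^2·L(s) = 24·1·20 / (11) = 480/11.
r(t) = 8t^2 gives R(s) = 16/s^3.
e_ss = 16/K_a = 16/(480/11) = 11/30.

11/30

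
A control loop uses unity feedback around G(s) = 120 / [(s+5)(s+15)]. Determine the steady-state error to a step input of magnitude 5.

No free integrators in G(s): this is a type 0 system.
K_p = lim_{s→0} G(s) = 120 / (5·15) = 1.6.
e_ss = 5/(1 + K_p) = 5/2.6 = 25/13.

25/13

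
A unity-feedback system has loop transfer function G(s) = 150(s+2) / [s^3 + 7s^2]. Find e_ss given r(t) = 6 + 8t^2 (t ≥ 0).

28/75

Factoring s^2 from the denominator leaves a polynomial with constant term 7, so the system is type 2. By superposition:
  • 6: tracked with zero error.
  • 8t^2: e_ss = 16/K_a with K_a=300/7 → 28/75.
Total e_ss = 28/75.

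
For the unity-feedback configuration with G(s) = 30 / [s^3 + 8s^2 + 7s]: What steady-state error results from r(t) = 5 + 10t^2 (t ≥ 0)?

infinity

Lowest-order denominator term is 7s, so the open loop has 1 pole at the origin → type 1 system. By superposition:
  • 5: tracked with zero error.
  • 10t^2: a type-1 system cannot track it, e_ss → ∞.
The unbounded component dominates.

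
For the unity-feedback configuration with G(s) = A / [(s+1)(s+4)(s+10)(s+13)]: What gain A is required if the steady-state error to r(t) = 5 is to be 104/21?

G(s) has no factors of s in the denominator, so the system is type 0.
K_p = lim_{s→0} G(s) = A / (1·4·10·13) = (1/520)·A.
e_ss = 5/(1 + K_p) = 104/21 ⇒ 1 + (1/520)·A = 105/104 ⇒ A = 5.

5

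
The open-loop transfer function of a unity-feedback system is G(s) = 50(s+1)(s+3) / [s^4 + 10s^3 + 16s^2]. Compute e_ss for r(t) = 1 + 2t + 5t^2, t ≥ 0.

Lowest-order denominator term is 16s^2, so the open loop has 2 poles at the origin → type 2 system. Taking each input component in turn:
  • 1: tracked with zero error.
  • 2t: tracked with zero error.
  • 5t^2: e_ss = 10/K_a with K_a=9.375 → 16/15.
Total e_ss = 16/15.

16/15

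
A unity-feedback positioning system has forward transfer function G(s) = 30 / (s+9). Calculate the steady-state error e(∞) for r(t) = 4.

12/13

The open loop has no poles at the origin → type 0 system.
K_p = lim_{s→0} G(s) = 30 / (9) = 10/3.
e_ss = 4/(1 + K_p) = 4/(13/3) = 12/13.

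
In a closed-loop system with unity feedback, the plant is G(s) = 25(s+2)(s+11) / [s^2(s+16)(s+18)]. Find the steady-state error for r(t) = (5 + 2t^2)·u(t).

Two free integrators in G(s): this is a type 2 system. By superposition:
  • 5: tracked with zero error.
  • 2t^2: e_ss = 4/K_a with K_a=275/144 → 576/275.
Total e_ss = 576/275.

576/275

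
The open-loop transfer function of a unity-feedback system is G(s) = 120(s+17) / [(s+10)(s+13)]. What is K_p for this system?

No free integrators in G(s): this is a type 0 system.
K_p = lim_{s→0} G(s) = 120·17 / (10·13) = 204/13.

204/13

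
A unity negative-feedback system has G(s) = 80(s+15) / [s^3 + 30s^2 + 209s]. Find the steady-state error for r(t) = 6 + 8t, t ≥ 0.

209/150

The denominator has no term below 209s — 1 pole at s=0, type 1. Treating each term separately:
  • 6: tracked with zero error.
  • 8t: e_ss = 8/K_v with K_v=1200/209 → 209/150.
Total e_ss = 209/150.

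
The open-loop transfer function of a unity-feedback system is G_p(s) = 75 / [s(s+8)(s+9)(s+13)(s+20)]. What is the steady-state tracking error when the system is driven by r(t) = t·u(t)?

249.6

The open loop has one pole at the origin → type 1 system.
K_v = lim_{s→0} s·G_p(s) = 75 / (8·9·13·20) = 5/1248.
e_ss = 1/K_v = 1/(5/1248) = 249.6.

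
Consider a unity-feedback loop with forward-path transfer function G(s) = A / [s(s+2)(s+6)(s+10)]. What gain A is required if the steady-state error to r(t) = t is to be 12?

One free integrator in G(s): this is a type 1 system.
K_v = lim_{s→0} s·G(s) = A / (2·6·10) = (1/120)·A.
e_ss = 1/K_v = 12 ⇒ K_v = 1/12 ⇒ A = (1/12)/(1/120) = 10.

10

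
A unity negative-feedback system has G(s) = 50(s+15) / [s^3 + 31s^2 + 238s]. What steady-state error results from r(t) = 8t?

Factoring s from the denominator leaves a polynomial with constant term 238, so the system is type 1.
K_v = lim_{s→0} s·G(s) = 50·15 / 238 = 375/119.
e_ss = 8/K_v = 8/(375/119) = 952/375.

952/375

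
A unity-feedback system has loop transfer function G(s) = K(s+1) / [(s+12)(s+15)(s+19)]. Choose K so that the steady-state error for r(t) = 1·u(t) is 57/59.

System type = 0 (no poles at s=0).
K_p = lim_{s→0} G(s) = K·1 / (12·15·19) = (1/3420)·K.
e_ss = 1/(1 + K_p) = 57/59 ⇒ 1 + (1/3420)·K = 59/57 ⇒ K = 120.

120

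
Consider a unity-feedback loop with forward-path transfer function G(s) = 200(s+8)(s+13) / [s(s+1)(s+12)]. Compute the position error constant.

infinity

K_p = lim_{s→0} G(s); with 1 pole at the origin the limit diverges, so K_p = ∞.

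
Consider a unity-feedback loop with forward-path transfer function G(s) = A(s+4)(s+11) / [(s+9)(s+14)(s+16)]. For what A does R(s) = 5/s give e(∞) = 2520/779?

G(s) has no factors of s in the denominator, so the system is type 0.
K_p = lim_{s→0} G(s) = A·4·11 / (9·14·16) = (11/504)·A.
e_ss = 5/(1 + K_p) = 2520/779 ⇒ 1 + (11/504)·A = 779/504 ⇒ A = 25.

25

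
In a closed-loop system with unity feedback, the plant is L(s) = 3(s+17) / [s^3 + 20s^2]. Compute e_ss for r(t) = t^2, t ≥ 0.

Factoring s^2 from the denominator leaves a polynomial with constant term 20, so the system is type 2.
K_a = lim_{s→0} s^2·L(s) = 3·17 / 20 = 2.55.
r(t) = t^2 gives R(s) = 2/s^3.
e_ss = 2/K_a = 2/2.55 = 40/51.

40/51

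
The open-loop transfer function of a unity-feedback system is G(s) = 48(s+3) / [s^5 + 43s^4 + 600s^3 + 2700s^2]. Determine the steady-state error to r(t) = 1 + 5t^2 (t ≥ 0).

Lowest-order denominator term is 2700s^2, so the open loop has 2 poles at the origin → type 2 system. Taking each input component in turn:
  • 1: tracked with zero error.
  • 5t^2: e_ss = 10/K_a with K_a=4/75 → 187.5.
Total e_ss = 187.5.

187.5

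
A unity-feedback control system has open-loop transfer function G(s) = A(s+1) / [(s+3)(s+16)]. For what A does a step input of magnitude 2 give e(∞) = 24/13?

4

G(s) has no factors of s in the denominator, so the system is type 0.
K_p = lim_{s→0} G(s) = A·1 / (3·16) = (1/48)·A.
e_ss = 2/(1 + K_p) = 24/13 ⇒ 1 + (1/48)·A = 13/12 ⇒ A = 4.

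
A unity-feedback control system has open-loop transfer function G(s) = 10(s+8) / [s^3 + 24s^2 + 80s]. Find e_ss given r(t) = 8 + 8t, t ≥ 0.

Lowest-order denominator term is 80s, so the open loop has 1 pole at the origin → type 1 system. Taking each input component in turn:
  • 8: tracked with zero error.
  • 8t: e_ss = 8/K_v with K_v=1 → 8.
Total e_ss = 8.

8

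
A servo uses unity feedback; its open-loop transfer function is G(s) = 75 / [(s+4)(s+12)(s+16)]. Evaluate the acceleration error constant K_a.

System type = 0 (no poles at s=0).
K_a = lim_{s→0} s^2·G(s) = 0 (the extra factor of s kills the finite limit).

0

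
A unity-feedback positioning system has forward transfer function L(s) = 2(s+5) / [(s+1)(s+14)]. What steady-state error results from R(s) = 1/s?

The open loop has no poles at the origin → type 0 system.
K_p = lim_{s→0} L(s) = 2·5 / (1·14) = 5/7.
e_ss = 1/(1 + K_p) = 1/(12/7) = 7/12.

7/12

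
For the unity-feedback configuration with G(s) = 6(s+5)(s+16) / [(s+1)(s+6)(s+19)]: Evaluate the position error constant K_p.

G(s) has no factors of s in the denominator, so the system is type 0.
K_p = lim_{s→0} G(s) = 6·5·16 / (1·6·19) = 80/19.

80/19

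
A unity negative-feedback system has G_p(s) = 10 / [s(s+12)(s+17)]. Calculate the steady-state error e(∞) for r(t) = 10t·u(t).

204

G_p(s) has one factor of s in the denominator, so the system is type 1.
K_v = lim_{s→0} s·G_p(s) = 10 / (12·17) = 5/102.
e_ss = 10/K_v = 10/(5/102) = 204.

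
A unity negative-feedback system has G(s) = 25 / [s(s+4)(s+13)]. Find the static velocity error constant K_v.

25/52

The open loop has one pole at the origin → type 1 system.
K_v = lim_{s→0} s·G(s) = 25 / (4·13) = 25/52.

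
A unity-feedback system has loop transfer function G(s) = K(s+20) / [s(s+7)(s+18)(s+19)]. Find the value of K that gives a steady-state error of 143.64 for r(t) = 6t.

5

The open loop has one pole at the origin → type 1 system.
K_v = lim_{s→0} s·G(s) = K·20 / (7·18·19) = (10/1197)·K.
e_ss = 6/K_v = 143.64 ⇒ K_v = 50/1197 ⇒ K = (50/1197)/(10/1197) = 5.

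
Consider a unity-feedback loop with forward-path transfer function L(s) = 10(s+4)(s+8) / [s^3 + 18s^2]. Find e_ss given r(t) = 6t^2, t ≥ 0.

Lowest-order denominator term is 18s^2, so the open loop has 2 poles at the origin → type 2 system.
K_a = lim_{s→0} s^2·L(s) = 10·4·8 / 18 = 160/9.
r(t) = 6t^2 gives R(s) = 12/s^3.
e_ss = 12/K_a = 12/(160/9) = 0.675.

0.675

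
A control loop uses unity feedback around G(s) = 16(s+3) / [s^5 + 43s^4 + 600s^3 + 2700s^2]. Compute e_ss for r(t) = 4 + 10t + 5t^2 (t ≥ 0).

562.5

Factoring s^2 from the denominator leaves a polynomial with constant term 2700, so the system is type 2. Treating each term separately:
  • 4: tracked with zero error.
  • 10t: tracked with zero error.
  • 5t^2: e_ss = 10/K_a with K_a=4/225 → 562.5.
Total e_ss = 562.5.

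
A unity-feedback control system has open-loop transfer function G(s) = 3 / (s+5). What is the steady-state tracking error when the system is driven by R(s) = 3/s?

1.875

The open loop has no poles at the origin → type 0 system.
K_p = lim_{s→0} G(s) = 3 / (5) = 0.6.
e_ss = 3/(1 + K_p) = 3/1.6 = 1.875.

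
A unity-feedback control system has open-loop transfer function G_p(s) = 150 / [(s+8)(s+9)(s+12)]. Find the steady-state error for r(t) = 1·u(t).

No free integrators in G_p(s): this is a type 0 system.
K_p = lim_{s→0} G_p(s) = 150 / (8·9·12) = 25/144.
e_ss = 1/(1 + K_p) = 1/(169/144) = 144/169.

144/169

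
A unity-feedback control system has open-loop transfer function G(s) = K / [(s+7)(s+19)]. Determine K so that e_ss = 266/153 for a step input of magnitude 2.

20

G(s) has no factors of s in the denominator, so the system is type 0.
K_p = lim_{s→0} G(s) = K / (7·19) = (1/133)·K.
e_ss = 2/(1 + K_p) = 266/153 ⇒ 1 + (1/133)·K = 153/133 ⇒ K = 20.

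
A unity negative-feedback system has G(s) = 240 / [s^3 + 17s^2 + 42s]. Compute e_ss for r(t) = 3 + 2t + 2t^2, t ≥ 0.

infinity

The denominator has no term below 42s — 1 pole at s=0, type 1. Taking each input component in turn:
  • 3: tracked with zero error.
  • 2t: e_ss = 2/K_v with K_v=40/7 → 0.35.
  • 2t^2: a type-1 system cannot track it, e_ss → ∞.
The unbounded component dominates.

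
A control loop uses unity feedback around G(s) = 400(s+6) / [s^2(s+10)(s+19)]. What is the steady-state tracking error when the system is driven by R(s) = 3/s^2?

0

G(s) has two factors of s in the denominator, so the system is type 2.
A type-2 system has K_v = ∞, so it tracks a ramp input with zero steady-state error.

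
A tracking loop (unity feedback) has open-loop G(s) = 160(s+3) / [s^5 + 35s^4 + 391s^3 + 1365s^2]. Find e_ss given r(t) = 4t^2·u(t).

22.75

Factoring s^2 from the denominator leaves a polynomial with constant term 1365, so the system is type 2.
K_a = lim_{s→0} s^2·G(s) = 160·3 / 1365 = 32/91.
r(t) = 4t^2 gives R(s) = 8/s^3.
e_ss = 8/K_a = 8/(32/91) = 22.75.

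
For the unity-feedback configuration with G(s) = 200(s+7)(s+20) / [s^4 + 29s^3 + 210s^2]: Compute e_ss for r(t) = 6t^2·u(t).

Factoring s^2 from the denominator leaves a polynomial with constant term 210, so the system is type 2.
K_a = lim_{s→0} s^2·G(s) = 200·7·20 / 210 = 400/3.
r(t) = 6t^2 gives R(s) = 12/s^3.
e_ss = 12/K_a = 12/(400/3) = 0.09.

0.09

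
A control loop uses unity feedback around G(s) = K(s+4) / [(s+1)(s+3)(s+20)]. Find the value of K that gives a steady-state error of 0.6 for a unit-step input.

The open loop has no poles at the origin → type 0 system.
K_p = lim_{s→0} G(s) = K·4 / (1·3·20) = (1/15)·K.
e_ss = 1/(1 + K_p) = 0.6 ⇒ 1 + (1/15)·K = 5/3 ⇒ K = 10.

10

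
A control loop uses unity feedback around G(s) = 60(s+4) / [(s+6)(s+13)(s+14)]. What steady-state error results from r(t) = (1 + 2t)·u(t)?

infinity

System type = 0 (no poles at s=0). By superposition:
  • 1: e_ss = 1/(1+K_p) with K_p=20/91 → 91/111.
  • 2t: a type-0 system cannot track it, e_ss → ∞.
The unbounded component dominates.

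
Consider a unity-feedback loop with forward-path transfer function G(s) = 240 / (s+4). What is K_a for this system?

0

G(s) has no factors of s in the denominator, so the system is type 0.
K_a = lim_{s→0} s^2·G(s) = 0 (the extra factor of s kills the finite limit).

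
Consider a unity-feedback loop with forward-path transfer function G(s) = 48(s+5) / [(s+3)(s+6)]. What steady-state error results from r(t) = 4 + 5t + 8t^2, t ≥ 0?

The open loop has no poles at the origin → type 0 system. Taking each input component in turn:
  • 4: e_ss = 4/(1+K_p) with K_p=40/3 → 12/43.
  • 5t: a type-0 system cannot track it, e_ss → ∞.
  • 8t^2: a type-0 system cannot track it, e_ss → ∞.
The unbounded component dominates.

infinity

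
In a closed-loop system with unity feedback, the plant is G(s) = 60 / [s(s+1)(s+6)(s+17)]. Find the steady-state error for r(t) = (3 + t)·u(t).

The open loop has one pole at the origin → type 1 system. By superposition:
  • 3: tracked with zero error.
  • t: e_ss = 1/K_v with K_v=10/17 → 1.7.
Total e_ss = 1.7.

1.7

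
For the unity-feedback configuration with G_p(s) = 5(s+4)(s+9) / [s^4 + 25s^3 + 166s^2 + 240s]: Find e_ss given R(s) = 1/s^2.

Factoring s from the denominator leaves a polynomial with constant term 240, so the system is type 1.
K_v = lim_{s→0} s·G_p(s) = 5·4·9 / 240 = 0.75.
e_ss = 1/K_v = 1/0.75 = 4/3.

4/3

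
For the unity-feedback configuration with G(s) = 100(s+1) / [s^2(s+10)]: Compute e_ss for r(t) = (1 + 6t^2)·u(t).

The open loop has two poles at the origin → type 2 system. By superposition:
  • 1: tracked with zero error.
  • 6t^2: e_ss = 12/K_a with K_a=10 → 1.2.
Total e_ss = 1.2.

1.2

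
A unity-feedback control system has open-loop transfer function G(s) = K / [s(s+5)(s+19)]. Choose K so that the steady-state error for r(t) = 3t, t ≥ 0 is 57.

5

System type = 1 (one pole at s=0).
K_v = lim_{s→0} s·G(s) = K / (5·19) = (1/95)·K.
e_ss = 3/K_v = 57 ⇒ K_v = 1/19 ⇒ K = (1/19)/(1/95) = 5.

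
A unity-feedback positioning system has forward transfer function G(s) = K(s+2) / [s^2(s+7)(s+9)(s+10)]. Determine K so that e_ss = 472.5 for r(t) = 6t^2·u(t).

System type = 2 (two poles at s=0).
K_a = lim_{s→0} s^2·G(s) = K·2 / (7·9·10) = (1/315)·K.
e_ss = 12/K_a = 472.5 ⇒ K_a = 8/315 ⇒ K = (8/315)/(1/315) = 8.

8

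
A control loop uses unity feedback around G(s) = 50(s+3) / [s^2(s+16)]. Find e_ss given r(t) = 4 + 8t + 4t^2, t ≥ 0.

G(s) has two factors of s in the denominator, so the system is type 2. By superposition:
  • 4: tracked with zero error.
  • 8t: tracked with zero error.
  • 4t^2: e_ss = 8/K_a with K_a=9.375 → 64/75.
Total e_ss = 64/75.

64/75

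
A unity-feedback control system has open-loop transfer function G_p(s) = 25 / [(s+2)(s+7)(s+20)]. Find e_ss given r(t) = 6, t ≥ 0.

G_p(s) has no factors of s in the denominator, so the system is type 0.
K_p = lim_{s→0} G_p(s) = 25 / (2·7·20) = 5/56.
e_ss = 6/(1 + K_p) = 6/(61/56) = 336/61.

336/61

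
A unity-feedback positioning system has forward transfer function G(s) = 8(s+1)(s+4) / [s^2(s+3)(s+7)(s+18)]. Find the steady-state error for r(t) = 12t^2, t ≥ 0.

System type = 2 (two poles at s=0).
K_a = lim_{s→0} s^2·G(s) = 8·1·4 / (3·7·18) = 16/189.
r(t) = 12t^2 gives R(s) = 24/s^3.
e_ss = 24/K_a = 24/(16/189) = 283.5.

283.5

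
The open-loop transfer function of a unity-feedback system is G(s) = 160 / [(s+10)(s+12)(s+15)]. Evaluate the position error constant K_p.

System type = 0 (no poles at s=0).
K_p = lim_{s→0} G(s) = 160 / (10·12·15) = 4/45.

4/45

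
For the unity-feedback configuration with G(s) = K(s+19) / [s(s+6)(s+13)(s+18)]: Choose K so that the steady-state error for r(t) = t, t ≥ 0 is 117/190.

One free integrator in G(s): this is a type 1 system.
K_v = lim_{s→0} s·G(s) = K·19 / (6·13·18) = (19/1404)·K.
e_ss = 1/K_v = 117/190 ⇒ K_v = 190/117 ⇒ K = (190/117)/(19/1404) = 120.

120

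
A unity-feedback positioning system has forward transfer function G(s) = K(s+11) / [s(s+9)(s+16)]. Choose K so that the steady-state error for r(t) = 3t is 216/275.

50

The open loop has one pole at the origin → type 1 system.
K_v = lim_{s→0} s·G(s) = K·11 / (9·16) = (11/144)·K.
e_ss = 3/K_v = 216/275 ⇒ K_v = 275/72 ⇒ K = (275/72)/(11/144) = 50.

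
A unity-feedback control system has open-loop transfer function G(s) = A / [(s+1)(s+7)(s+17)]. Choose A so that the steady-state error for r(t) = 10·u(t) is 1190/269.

No free integrators in G(s): this is a type 0 system.
K_p = lim_{s→0} G(s) = A / (1·7·17) = (1/119)·A.
e_ss = 10/(1 + K_p) = 1190/269 ⇒ 1 + (1/119)·A = 269/119 ⇒ A = 150.

150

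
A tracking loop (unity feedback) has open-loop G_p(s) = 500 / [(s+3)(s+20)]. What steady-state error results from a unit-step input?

System type = 0 (no poles at s=0).
K_p = lim_{s→0} G_p(s) = 500 / (3·20) = 25/3.
e_ss = 1/(1 + K_p) = 1/(28/3) = 3/28.

3/28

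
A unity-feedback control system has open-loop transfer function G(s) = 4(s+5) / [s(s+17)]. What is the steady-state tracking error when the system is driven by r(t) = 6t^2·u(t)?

One free integrator in G(s): this is a type 1 system.
For a type-1 system K_a = 0, so e_ss to a parabolic input is unbounded.

infinity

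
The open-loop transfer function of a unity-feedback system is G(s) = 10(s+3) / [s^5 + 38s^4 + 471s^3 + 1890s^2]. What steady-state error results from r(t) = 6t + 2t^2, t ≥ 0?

252

The denominator has no term below 1890s^2 — 2 poles at s=0, type 2. Taking each input component in turn:
  • 6t: tracked with zero error.
  • 2t^2: e_ss = 4/K_a with K_a=1/63 → 252.
Total e_ss = 252.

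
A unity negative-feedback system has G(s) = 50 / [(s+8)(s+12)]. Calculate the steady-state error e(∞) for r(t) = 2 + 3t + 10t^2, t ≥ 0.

System type = 0 (no poles at s=0). Treating each term separately:
  • 2: e_ss = 2/(1+K_p) with K_p=25/48 → 96/73.
  • 3t: a type-0 system cannot track it, e_ss → ∞.
  • 10t^2: a type-0 system cannot track it, e_ss → ∞.
The unbounded component dominates.

infinity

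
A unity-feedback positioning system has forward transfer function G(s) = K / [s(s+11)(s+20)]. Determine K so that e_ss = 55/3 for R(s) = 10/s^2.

System type = 1 (one pole at s=0).
K_v = lim_{s→0} s·G(s) = K / (11·20) = (1/220)·K.
e_ss = 10/K_v = 55/3 ⇒ K_v = 6/11 ⇒ K = (6/11)/(1/220) = 120.

120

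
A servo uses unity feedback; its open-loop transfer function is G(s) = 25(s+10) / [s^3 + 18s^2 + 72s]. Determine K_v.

125/36

Factoring s from the denominator leaves a polynomial with constant term 72, so the system is type 1.
K_v = lim_{s→0} s·G(s) = 25·10 / 72 = 125/36.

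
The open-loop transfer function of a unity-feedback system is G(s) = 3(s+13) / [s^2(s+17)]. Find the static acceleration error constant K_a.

39/17

The open loop has two poles at the origin → type 2 system.
K_a = lim_{s→0} s^2·G(s) = 3·13 / (17) = 39/17.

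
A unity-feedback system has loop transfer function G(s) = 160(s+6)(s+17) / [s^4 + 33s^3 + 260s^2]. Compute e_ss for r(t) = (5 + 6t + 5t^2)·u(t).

Factoring s^2 from the denominator leaves a polynomial with constant term 260, so the system is type 2. By superposition:
  • 5: tracked with zero error.
  • 6t: tracked with zero error.
  • 5t^2: e_ss = 10/K_a with K_a=816/13 → 65/408.
Total e_ss = 65/408.

65/408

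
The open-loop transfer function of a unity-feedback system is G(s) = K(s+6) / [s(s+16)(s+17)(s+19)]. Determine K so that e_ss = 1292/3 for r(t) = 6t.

The open loop has one pole at the origin → type 1 system.
K_v = lim_{s→0} s·G(s) = K·6 / (16·17·19) = (3/2584)·K.
e_ss = 6/K_v = 1292/3 ⇒ K_v = 9/646 ⇒ K = (9/646)/(3/2584) = 12.

12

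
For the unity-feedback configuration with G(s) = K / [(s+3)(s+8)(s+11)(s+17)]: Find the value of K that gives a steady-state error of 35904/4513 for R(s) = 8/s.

25

System type = 0 (no poles at s=0).
K_p = lim_{s→0} G(s) = K / (3·8·11·17) = (1/4488)·K.
e_ss = 8/(1 + K_p) = 35904/4513 ⇒ 1 + (1/4488)·K = 4513/4488 ⇒ K = 25.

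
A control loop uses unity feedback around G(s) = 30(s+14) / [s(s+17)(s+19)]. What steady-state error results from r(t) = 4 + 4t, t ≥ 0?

323/105

One free integrator in G(s): this is a type 1 system. By superposition:
  • 4: tracked with zero error.
  • 4t: e_ss = 4/K_v with K_v=420/323 → 323/105.
Total e_ss = 323/105.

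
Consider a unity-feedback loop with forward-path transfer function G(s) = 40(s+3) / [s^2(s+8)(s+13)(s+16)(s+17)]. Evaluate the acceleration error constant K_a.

System type = 2 (two poles at s=0).
K_a = lim_{s→0} s^2·G(s) = 40·3 / (8·13·16·17) = 15/3536.

15/3536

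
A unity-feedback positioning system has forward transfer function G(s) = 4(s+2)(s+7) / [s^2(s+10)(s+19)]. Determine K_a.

System type = 2 (two poles at s=0).
K_a = lim_{s→0} s^2·G(s) = 4·2·7 / (10·19) = 28/95.

28/95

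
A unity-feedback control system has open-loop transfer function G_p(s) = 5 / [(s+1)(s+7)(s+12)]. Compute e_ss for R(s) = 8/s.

System type = 0 (no poles at s=0).
K_p = lim_{s→0} G_p(s) = 5 / (1·7·12) = 5/84.
e_ss = 8/(1 + K_p) = 8/(89/84) = 672/89.

672/89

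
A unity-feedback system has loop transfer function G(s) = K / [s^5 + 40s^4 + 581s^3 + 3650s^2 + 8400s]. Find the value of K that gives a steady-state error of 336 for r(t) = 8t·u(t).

200

The denominator has no term below 8400s — 1 pole at s=0, type 1.
K_v = lim_{s→0} s·G(s) = K / 8400 = (1/8400)·K.
e_ss = 8/K_v = 336 ⇒ K_v = 1/42 ⇒ K = (1/42)/(1/8400) = 200.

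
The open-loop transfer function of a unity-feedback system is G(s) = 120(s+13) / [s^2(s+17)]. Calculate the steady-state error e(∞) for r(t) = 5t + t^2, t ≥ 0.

17/780

System type = 2 (two poles at s=0). Taking each input component in turn:
  • 5t: tracked with zero error.
  • t^2: e_ss = 2/K_a with K_a=1560/17 → 17/780.
Total e_ss = 17/780.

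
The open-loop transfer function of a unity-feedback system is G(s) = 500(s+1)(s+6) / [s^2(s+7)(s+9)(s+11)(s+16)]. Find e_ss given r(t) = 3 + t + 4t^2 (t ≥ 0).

G(s) has two factors of s in the denominator, so the system is type 2. Treating each term separately:
  • 3: tracked with zero error.
  • t: tracked with zero error.
  • 4t^2: e_ss = 8/K_a with K_a=125/462 → 29.568.
Total e_ss = 29.568.

29.568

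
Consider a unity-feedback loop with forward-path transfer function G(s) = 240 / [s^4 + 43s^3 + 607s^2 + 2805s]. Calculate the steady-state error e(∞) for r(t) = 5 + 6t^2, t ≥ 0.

Factoring s from the denominator leaves a polynomial with constant term 2805, so the system is type 1. By superposition:
  • 5: tracked with zero error.
  • 6t^2: a type-1 system cannot track it, e_ss → ∞.
The unbounded component dominates.

infinity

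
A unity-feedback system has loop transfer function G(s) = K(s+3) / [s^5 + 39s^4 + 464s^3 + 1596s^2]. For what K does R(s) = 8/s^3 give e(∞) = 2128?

Lowest-order denominator term is 1596s^2, so the open loop has 2 poles at the origin → type 2 system.
K_a = lim_{s→0} s^2·G(s) = K·3 / 1596 = (1/532)·K.
e_ss = 8/K_a = 2128 ⇒ K_a = 1/266 ⇒ K = (1/266)/(1/532) = 2.

2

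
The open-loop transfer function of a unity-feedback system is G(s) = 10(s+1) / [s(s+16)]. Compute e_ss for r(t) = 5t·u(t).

8

The open loop has one pole at the origin → type 1 system.
K_v = lim_{s→0} s·G(s) = 10·1 / (16) = 0.625.
e_ss = 5/K_v = 5/0.625 = 8.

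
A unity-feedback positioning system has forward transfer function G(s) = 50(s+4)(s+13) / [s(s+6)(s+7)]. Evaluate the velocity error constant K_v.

1300/21

One free integrator in G(s): this is a type 1 system.
K_v = lim_{s→0} s·G(s) = 50·4·13 / (6·7) = 1300/21.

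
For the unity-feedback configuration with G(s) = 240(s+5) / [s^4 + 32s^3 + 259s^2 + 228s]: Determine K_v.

Factoring s from the denominator leaves a polynomial with constant term 228, so the system is type 1.
K_v = lim_{s→0} s·G(s) = 240·5 / 228 = 100/19.

100/19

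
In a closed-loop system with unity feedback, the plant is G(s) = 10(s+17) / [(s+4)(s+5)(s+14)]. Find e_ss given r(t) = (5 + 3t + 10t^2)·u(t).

System type = 0 (no poles at s=0). By superposition:
  • 5: e_ss = 5/(1+K_p) with K_p=17/28 → 28/9.
  • 3t: a type-0 system cannot track it, e_ss → ∞.
  • 10t^2: a type-0 system cannot track it, e_ss → ∞.
The unbounded component dominates.

infinity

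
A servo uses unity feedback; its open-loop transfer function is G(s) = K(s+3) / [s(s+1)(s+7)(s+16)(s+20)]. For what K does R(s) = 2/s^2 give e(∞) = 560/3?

One free integrator in G(s): this is a type 1 system.
K_v = lim_{s→0} s·G(s) = K·3 / (1·7·16·20) = (3/2240)·K.
e_ss = 2/K_v = 560/3 ⇒ K_v = 3/280 ⇒ K = (3/280)/(3/2240) = 8.

8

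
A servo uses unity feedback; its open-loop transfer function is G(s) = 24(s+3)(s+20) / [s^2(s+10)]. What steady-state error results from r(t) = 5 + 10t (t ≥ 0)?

0

The open loop has two poles at the origin → type 2 system. Treating each term separately:
  • 5: tracked with zero error.
  • 10t: tracked with zero error.
Total e_ss = 0.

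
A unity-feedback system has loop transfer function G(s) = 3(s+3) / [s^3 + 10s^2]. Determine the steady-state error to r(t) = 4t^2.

80/9

Lowest-order denominator term is 10s^2, so the open loop has 2 poles at the origin → type 2 system.
K_a = lim_{s→0} s^2·G(s) = 3·3 / 10 = 0.9.
r(t) = 4t^2 gives R(s) = 8/s^3.
e_ss = 8/K_a = 8/0.9 = 80/9.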